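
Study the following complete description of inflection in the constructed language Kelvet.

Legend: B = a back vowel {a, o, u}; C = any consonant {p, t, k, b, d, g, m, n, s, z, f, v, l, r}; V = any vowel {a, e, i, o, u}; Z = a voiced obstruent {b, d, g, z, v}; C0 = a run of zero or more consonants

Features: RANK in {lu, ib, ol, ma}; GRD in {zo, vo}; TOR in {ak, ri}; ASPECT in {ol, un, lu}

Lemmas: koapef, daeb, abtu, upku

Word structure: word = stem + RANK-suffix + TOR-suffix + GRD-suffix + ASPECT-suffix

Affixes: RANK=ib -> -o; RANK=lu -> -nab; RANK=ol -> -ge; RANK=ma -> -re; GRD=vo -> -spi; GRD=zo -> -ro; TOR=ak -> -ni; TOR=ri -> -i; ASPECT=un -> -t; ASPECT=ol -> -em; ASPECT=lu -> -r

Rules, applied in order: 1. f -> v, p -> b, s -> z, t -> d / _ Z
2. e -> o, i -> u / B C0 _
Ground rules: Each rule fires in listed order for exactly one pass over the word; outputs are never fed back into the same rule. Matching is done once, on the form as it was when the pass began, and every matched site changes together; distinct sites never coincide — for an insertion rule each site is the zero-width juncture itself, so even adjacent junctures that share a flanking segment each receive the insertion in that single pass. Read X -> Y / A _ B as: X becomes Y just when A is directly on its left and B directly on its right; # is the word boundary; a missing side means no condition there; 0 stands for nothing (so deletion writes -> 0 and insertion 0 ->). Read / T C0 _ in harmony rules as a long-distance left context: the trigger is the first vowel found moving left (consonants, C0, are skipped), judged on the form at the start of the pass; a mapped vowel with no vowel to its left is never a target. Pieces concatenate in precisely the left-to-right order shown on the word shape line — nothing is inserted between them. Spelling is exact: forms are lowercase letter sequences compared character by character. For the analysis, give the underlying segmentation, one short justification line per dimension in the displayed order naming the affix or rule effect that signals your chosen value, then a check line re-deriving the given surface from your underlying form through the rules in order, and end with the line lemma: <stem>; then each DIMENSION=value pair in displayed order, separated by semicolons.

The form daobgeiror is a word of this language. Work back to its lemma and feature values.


underlying: daeb-ge-i-ro-r
RANK=ol - signalled by the affix -ge
GRD=zo - signalled by the affix -ro
TOR=ri - signalled by the affix -i
ASPECT=lu - signalled by the affix -r
check: daebgeiror -> daebgeiror -> daobgeiror
lemma: daeb; RANK=ol; GRD=zo; TOR=ri; ASPECT=lu


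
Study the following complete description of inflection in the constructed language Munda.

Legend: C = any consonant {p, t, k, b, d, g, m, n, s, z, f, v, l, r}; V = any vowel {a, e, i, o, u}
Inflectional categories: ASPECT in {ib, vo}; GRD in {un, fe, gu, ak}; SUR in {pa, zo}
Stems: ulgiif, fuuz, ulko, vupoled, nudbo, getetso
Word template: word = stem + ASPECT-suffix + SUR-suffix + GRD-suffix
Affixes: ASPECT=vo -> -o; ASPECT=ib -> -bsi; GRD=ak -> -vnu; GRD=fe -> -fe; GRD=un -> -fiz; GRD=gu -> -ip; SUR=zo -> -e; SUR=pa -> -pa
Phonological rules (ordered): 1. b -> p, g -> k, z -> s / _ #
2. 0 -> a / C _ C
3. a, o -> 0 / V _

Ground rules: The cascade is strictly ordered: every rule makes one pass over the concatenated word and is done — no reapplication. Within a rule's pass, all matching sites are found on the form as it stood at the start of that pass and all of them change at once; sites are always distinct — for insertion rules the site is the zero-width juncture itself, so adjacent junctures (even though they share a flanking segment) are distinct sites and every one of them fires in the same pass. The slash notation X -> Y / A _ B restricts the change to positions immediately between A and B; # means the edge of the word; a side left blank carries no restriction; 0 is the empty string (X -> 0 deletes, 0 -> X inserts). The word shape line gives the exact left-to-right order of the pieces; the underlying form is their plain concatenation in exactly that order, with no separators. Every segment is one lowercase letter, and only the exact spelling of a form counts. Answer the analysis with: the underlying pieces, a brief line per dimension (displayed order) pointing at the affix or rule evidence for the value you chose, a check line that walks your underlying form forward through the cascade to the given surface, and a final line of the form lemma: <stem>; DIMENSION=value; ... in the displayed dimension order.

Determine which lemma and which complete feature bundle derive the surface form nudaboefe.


underlying: nudbo-o-e-fe
ASPECT=vo - signalled by the affix -o
GRD=fe - signalled by the affix -fe
SUR=zo - signalled by the affix -e
check: nudbooefe -> nudbooefe -> nudabooefe -> nudaboefe
lemma: nudbo; ASPECT=vo; GRD=fe; SUR=zo


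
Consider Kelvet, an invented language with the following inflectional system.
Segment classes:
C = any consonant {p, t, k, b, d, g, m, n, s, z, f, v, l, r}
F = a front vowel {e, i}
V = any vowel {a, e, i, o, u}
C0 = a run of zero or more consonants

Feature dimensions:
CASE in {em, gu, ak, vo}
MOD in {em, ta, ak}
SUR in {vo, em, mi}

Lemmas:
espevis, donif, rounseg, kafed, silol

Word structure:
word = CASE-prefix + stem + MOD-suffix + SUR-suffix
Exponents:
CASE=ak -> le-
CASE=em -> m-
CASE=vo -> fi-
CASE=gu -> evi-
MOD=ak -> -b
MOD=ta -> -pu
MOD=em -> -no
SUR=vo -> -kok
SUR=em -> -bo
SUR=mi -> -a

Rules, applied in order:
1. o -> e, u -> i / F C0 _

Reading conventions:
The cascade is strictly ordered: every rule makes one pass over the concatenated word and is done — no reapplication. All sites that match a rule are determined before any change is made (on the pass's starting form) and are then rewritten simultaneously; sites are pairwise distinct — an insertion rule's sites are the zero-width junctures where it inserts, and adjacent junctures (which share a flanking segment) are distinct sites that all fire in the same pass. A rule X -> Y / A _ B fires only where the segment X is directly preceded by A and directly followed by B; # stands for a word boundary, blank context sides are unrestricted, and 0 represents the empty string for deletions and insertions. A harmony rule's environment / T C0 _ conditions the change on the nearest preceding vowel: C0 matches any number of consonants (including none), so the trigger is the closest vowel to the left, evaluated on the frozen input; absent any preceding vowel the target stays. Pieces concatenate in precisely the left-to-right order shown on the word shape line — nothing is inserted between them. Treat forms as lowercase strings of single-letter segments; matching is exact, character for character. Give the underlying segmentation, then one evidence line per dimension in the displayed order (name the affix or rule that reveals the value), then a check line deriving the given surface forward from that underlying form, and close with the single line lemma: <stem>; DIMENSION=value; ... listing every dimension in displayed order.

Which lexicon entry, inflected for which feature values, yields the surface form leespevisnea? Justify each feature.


underlying: le-espevis-no-a
CASE=ak - signalled by the affix le-
MOD=em - signalled by the affix -no
SUR=mi - signalled by the affix -a
check: leespevisnoa -> leespevisnea
lemma: espevis; CASE=ak; MOD=em; SUR=mi


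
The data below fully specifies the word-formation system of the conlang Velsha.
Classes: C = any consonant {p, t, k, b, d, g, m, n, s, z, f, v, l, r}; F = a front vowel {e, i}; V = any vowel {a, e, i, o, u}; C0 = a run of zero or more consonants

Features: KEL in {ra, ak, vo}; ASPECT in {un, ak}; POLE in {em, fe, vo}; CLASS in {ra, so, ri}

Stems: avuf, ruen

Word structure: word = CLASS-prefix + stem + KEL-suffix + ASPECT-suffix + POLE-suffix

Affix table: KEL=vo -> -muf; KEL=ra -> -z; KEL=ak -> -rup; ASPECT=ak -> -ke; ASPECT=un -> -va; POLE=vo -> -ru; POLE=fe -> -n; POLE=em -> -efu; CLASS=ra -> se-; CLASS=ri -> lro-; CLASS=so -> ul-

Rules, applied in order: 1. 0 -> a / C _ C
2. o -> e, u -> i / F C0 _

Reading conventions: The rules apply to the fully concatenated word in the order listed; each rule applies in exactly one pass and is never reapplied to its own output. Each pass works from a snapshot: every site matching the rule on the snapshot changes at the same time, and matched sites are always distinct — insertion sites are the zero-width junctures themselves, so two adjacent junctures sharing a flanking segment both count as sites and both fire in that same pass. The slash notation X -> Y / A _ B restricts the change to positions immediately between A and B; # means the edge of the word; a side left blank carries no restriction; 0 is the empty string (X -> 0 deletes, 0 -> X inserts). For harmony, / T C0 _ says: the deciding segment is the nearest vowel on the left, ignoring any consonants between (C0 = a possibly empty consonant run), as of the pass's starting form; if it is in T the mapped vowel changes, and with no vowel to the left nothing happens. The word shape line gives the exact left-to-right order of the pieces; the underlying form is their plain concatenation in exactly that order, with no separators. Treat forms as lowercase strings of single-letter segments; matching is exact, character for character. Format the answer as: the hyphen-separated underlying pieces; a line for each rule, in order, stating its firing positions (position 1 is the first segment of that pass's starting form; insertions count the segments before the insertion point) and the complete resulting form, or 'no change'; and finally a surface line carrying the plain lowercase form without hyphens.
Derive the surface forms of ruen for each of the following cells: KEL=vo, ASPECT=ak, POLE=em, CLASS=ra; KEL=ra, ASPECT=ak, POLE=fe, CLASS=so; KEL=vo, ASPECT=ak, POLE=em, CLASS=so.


cell KEL=vo, ASPECT=ak, POLE=em, CLASS=ra:
underlying: se-ruen-muf-ke-efu
1. 0 -> a / C _ C: inserts after position(s) 6, 9: seruenamufakeefu
2. o -> e, u -> i / F C0 _: fires at position(s) 4, 16: serienamufakeefi
surface: serienamufakeefi

cell KEL=ra, ASPECT=ak, POLE=fe, CLASS=so:
underlying: ul-ruen-z-ke-n
1. 0 -> a / C _ C: inserts after position(s) 2, 6, 7: ularuenazaken
2. o -> e, u -> i / F C0 _: no change
surface: ularuenazaken

cell KEL=vo, ASPECT=ak, POLE=em, CLASS=so:
underlying: ul-ruen-muf-ke-efu
1. 0 -> a / C _ C: inserts after position(s) 2, 6, 9: ularuenamufakeefu
2. o -> e, u -> i / F C0 _: fires at position(s) 17: ularuenamufakeefi
surface: ularuenamufakeefi


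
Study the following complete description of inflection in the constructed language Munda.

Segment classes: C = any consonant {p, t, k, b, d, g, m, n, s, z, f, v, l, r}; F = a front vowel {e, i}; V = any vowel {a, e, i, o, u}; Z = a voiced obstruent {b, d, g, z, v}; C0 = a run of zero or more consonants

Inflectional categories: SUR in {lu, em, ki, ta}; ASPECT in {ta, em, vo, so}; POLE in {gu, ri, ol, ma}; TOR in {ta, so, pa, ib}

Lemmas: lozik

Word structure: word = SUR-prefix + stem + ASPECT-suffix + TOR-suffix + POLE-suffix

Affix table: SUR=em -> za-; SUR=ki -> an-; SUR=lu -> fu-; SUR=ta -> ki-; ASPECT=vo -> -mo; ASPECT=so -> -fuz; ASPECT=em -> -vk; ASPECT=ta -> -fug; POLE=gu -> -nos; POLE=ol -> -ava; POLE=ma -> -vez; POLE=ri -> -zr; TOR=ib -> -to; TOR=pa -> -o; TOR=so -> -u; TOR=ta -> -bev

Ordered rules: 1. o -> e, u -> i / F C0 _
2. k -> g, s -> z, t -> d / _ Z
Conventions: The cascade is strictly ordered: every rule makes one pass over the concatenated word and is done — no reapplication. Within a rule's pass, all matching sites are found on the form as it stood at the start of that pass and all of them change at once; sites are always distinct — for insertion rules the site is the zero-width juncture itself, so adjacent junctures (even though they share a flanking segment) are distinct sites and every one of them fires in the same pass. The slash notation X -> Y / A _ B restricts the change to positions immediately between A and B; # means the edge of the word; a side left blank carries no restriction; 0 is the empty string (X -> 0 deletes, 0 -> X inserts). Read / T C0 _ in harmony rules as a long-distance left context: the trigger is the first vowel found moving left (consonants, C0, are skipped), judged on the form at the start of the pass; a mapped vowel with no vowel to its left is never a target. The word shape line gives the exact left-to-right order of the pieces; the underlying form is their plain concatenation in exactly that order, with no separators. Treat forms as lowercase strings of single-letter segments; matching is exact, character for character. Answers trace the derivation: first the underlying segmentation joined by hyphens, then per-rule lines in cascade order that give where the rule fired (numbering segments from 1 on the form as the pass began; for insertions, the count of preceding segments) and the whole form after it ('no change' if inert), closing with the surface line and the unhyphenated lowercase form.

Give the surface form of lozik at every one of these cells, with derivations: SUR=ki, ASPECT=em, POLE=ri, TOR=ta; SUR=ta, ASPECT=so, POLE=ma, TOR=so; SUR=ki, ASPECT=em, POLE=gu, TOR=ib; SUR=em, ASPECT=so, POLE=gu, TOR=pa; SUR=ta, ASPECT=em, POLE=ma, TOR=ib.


cell SUR=ki, ASPECT=em, POLE=ri, TOR=ta:
underlying: an-lozik-vk-bev-zr
1. o -> e, u -> i / F C0 _: no change
2. k -> g, s -> z, t -> d / _ Z: fires at position(s) 7, 9: anlozigvgbevzr
surface: anlozigvgbevzr

cell SUR=ta, ASPECT=so, POLE=ma, TOR=so:
underlying: ki-lozik-fuz-u-vez
1. o -> e, u -> i / F C0 _: fires at position(s) 4, 9: kilezikfizuvez
2. k -> g, s -> z, t -> d / _ Z: no change
surface: kilezikfizuvez

cell SUR=ki, ASPECT=em, POLE=gu, TOR=ib:
underlying: an-lozik-vk-to-nos
1. o -> e, u -> i / F C0 _: fires at position(s) 11: anlozikvktenos
2. k -> g, s -> z, t -> d / _ Z: fires at position(s) 7: anlozigvktenos
surface: anlozigvktenos

cell SUR=em, ASPECT=so, POLE=gu, TOR=pa:
underlying: za-lozik-fuz-o-nos
1. o -> e, u -> i / F C0 _: fires at position(s) 9: zalozikfizonos
2. k -> g, s -> z, t -> d / _ Z: no change
surface: zalozikfizonos

cell SUR=ta, ASPECT=em, POLE=ma, TOR=ib:
underlying: ki-lozik-vk-to-vez
1. o -> e, u -> i / F C0 _: fires at position(s) 4, 11: kilezikvktevez
2. k -> g, s -> z, t -> d / _ Z: fires at position(s) 7: kilezigvktevez
surface: kilezigvktevez


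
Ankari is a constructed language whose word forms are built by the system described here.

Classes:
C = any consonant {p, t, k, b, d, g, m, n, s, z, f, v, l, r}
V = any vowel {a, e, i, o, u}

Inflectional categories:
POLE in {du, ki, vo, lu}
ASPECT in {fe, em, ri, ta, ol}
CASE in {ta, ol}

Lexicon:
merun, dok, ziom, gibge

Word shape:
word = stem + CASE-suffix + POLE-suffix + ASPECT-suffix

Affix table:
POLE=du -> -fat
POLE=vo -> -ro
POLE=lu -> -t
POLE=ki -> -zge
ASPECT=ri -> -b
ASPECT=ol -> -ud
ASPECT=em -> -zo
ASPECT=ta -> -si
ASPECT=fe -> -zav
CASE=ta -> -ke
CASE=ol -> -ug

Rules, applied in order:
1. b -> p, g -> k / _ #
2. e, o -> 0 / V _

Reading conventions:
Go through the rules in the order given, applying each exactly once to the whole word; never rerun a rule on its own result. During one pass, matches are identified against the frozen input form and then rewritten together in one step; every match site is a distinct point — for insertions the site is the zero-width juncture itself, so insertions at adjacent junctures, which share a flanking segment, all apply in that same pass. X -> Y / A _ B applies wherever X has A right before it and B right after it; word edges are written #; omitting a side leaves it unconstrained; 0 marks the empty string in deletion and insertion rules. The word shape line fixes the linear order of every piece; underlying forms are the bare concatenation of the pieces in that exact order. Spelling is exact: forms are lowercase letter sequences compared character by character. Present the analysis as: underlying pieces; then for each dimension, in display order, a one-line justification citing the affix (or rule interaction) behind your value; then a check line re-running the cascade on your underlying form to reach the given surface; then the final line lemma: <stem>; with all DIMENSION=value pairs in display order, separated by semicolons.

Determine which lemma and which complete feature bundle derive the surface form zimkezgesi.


underlying: ziom-ke-zge-si
POLE=ki - signalled by the affix -zge
ASPECT=ta - signalled by the affix -si
CASE=ta - signalled by the affix -ke
check: ziomkezgesi -> ziomkezgesi -> zimkezgesi
lemma: ziom; POLE=ki; ASPECT=ta; CASE=ta


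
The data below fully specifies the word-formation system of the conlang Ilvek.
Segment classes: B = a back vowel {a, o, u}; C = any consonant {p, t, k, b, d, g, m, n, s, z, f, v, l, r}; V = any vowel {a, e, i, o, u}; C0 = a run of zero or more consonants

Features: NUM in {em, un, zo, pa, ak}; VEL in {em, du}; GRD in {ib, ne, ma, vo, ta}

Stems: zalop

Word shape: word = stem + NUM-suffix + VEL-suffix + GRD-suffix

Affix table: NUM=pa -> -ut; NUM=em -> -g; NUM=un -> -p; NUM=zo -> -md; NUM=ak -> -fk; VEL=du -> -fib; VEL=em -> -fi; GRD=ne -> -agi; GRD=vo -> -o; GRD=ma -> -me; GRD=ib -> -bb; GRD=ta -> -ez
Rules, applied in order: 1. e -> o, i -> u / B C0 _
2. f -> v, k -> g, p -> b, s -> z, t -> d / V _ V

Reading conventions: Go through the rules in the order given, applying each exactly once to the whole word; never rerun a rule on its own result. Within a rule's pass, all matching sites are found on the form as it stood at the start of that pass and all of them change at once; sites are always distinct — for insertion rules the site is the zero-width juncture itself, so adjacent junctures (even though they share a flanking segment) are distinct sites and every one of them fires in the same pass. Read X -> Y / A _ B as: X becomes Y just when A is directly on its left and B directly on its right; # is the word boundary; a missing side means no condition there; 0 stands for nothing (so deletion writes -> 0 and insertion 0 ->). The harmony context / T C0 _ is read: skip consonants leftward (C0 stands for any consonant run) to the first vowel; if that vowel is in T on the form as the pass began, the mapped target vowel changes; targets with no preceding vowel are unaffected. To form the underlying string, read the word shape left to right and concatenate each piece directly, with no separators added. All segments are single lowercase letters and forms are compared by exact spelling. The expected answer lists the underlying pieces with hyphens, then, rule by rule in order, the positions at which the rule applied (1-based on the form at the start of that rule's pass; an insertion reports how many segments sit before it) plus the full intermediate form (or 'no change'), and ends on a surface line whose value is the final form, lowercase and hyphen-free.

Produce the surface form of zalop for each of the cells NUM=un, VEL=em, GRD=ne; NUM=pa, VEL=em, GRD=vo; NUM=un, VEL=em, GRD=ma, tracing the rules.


cell NUM=un, VEL=em, GRD=ne:
underlying: zalop-p-fi-agi
1. e -> o, i -> u / B C0 _: fires at position(s) 8, 11: zaloppfuagu
2. f -> v, k -> g, p -> b, s -> z, t -> d / V _ V: no change
surface: zaloppfuagu

cell NUM=pa, VEL=em, GRD=vo:
underlying: zalop-ut-fi-o
1. e -> o, i -> u / B C0 _: fires at position(s) 9: zaloputfuo
2. f -> v, k -> g, p -> b, s -> z, t -> d / V _ V: fires at position(s) 5: zalobutfuo
surface: zalobutfuo

cell NUM=un, VEL=em, GRD=ma:
underlying: zalop-p-fi-me
1. e -> o, i -> u / B C0 _: fires at position(s) 8: zaloppfume
2. f -> v, k -> g, p -> b, s -> z, t -> d / V _ V: no change
surface: zaloppfume


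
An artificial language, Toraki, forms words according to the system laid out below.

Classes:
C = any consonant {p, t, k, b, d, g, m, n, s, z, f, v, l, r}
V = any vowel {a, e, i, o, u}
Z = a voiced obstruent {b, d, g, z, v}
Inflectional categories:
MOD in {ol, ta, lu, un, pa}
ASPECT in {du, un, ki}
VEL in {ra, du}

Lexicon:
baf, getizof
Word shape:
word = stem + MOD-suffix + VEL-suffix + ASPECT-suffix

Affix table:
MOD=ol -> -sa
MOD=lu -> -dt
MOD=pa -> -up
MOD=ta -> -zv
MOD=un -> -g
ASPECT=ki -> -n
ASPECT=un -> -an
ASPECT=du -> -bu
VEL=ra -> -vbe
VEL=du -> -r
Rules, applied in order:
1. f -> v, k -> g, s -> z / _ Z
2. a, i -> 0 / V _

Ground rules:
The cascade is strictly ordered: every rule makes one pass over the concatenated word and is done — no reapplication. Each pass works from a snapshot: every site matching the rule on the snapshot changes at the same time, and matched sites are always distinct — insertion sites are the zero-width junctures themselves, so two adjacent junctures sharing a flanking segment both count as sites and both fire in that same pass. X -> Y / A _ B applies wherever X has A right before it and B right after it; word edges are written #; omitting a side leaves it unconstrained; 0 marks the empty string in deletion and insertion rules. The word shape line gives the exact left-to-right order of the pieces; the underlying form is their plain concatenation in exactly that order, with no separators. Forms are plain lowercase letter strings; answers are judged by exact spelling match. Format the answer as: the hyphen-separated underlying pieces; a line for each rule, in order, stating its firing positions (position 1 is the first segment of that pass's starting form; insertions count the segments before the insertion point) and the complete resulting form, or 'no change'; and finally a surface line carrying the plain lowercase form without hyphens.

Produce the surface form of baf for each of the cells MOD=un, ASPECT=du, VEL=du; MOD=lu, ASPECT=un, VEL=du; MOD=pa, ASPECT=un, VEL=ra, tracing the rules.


cell MOD=un, ASPECT=du, VEL=du:
underlying: baf-g-r-bu
1. f -> v, k -> g, s -> z / _ Z: fires at position(s) 3: bavgrbu
2. a, i -> 0 / V _: no change
surface: bavgrbu

cell MOD=lu, ASPECT=un, VEL=du:
underlying: baf-dt-r-an
1. f -> v, k -> g, s -> z / _ Z: fires at position(s) 3: bavdtran
2. a, i -> 0 / V _: no change
surface: bavdtran

cell MOD=pa, ASPECT=un, VEL=ra:
underlying: baf-up-vbe-an
1. f -> v, k -> g, s -> z / _ Z: no change
2. a, i -> 0 / V _: fires at position(s) 9: bafupvben
surface: bafupvben


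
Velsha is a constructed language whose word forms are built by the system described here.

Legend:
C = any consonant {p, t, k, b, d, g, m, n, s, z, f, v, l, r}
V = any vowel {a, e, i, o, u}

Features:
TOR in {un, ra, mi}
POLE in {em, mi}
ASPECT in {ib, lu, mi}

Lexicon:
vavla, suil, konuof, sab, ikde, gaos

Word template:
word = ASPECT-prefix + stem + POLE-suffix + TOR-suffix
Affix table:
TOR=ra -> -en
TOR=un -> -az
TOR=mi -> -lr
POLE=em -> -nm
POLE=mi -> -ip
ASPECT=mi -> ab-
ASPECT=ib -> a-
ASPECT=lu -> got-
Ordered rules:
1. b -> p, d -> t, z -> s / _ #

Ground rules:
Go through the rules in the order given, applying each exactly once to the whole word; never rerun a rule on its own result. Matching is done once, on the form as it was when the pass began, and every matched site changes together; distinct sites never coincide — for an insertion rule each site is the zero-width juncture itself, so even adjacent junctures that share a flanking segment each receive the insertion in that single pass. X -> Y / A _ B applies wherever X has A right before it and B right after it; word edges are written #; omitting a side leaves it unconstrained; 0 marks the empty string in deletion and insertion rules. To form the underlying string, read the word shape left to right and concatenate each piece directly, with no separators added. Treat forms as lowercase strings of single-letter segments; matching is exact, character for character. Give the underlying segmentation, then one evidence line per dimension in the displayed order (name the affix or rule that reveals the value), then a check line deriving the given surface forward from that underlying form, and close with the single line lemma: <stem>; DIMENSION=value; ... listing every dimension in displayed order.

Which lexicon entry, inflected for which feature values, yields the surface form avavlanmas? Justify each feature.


underlying: a-vavla-nm-az
TOR=un - signalled by the affix -az
POLE=em - signalled by the affix -nm
ASPECT=ib - signalled by the affix a-
check: avavlanmaz -> avavlanmas
lemma: vavla; TOR=un; POLE=em; ASPECT=ib


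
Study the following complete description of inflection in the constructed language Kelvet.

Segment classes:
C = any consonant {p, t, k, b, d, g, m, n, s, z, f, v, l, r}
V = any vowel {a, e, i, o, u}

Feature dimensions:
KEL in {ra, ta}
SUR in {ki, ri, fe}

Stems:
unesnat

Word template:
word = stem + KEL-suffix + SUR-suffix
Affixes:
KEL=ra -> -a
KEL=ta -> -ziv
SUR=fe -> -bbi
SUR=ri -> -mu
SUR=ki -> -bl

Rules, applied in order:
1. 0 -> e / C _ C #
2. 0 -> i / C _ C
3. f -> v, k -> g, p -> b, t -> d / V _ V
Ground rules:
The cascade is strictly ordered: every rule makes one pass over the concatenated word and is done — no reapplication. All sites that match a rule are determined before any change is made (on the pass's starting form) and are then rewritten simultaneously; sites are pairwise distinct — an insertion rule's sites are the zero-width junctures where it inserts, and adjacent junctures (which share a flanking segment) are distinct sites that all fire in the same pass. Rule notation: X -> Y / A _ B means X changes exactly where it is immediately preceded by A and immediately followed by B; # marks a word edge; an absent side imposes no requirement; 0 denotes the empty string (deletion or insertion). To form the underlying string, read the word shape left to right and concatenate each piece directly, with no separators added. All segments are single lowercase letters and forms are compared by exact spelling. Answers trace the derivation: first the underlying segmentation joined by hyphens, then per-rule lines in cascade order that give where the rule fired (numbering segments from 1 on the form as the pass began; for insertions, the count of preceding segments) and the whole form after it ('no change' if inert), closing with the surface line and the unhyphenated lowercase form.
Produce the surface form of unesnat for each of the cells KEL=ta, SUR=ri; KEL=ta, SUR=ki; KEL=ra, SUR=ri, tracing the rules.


cell KEL=ta, SUR=ri:
underlying: unesnat-ziv-mu
1. 0 -> e / C _ C #: no change
2. 0 -> i / C _ C: inserts after position(s) 4, 7, 10: unesinatizivimu
3. f -> v, k -> g, p -> b, t -> d / V _ V: fires at position(s) 8: unesinadizivimu
surface: unesinadizivimu

cell KEL=ta, SUR=ki:
underlying: unesnat-ziv-bl
1. 0 -> e / C _ C #: inserts after position(s) 11: unesnatzivbel
2. 0 -> i / C _ C: inserts after position(s) 4, 7, 10: unesinatizivibel
3. f -> v, k -> g, p -> b, t -> d / V _ V: fires at position(s) 8: unesinadizivibel
surface: unesinadizivibel

cell KEL=ra, SUR=ri:
underlying: unesnat-a-mu
1. 0 -> e / C _ C #: no change
2. 0 -> i / C _ C: inserts after position(s) 4: unesinatamu
3. f -> v, k -> g, p -> b, t -> d / V _ V: fires at position(s) 8: unesinadamu
surface: unesinadamu


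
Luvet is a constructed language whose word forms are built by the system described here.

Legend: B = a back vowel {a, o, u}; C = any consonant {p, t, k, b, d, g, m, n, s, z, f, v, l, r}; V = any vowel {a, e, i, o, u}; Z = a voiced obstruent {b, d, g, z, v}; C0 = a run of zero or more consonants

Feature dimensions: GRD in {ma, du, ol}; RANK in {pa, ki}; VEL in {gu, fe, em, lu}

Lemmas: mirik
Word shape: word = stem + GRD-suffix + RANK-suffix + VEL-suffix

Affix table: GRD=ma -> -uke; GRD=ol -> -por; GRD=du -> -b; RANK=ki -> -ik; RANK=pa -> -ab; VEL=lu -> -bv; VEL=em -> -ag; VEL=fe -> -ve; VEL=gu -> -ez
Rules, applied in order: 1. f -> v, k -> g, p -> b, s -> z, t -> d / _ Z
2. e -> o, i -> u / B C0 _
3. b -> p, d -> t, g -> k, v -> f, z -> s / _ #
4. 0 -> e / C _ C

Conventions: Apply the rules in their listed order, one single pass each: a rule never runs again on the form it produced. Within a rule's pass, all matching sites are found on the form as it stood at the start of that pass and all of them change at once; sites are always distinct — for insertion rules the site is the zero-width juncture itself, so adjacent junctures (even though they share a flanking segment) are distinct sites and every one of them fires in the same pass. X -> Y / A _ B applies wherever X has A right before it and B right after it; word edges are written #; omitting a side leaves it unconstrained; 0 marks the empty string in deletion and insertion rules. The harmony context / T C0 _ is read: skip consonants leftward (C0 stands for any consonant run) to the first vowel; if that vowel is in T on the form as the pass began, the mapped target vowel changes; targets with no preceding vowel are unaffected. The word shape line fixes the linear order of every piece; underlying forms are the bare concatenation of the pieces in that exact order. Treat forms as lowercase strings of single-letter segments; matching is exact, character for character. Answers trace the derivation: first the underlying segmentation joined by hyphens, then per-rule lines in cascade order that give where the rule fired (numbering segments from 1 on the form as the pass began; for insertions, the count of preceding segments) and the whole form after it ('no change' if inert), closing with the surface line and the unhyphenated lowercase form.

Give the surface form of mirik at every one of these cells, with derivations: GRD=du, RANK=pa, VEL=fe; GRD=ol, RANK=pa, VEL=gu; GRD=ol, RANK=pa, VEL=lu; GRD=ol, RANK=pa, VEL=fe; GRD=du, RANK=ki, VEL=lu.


cell GRD=du, RANK=pa, VEL=fe:
underlying: mirik-b-ab-ve
1. f -> v, k -> g, p -> b, s -> z, t -> d / _ Z: fires at position(s) 5: mirigbabve
2. e -> o, i -> u / B C0 _: fires at position(s) 10: mirigbabvo
3. b -> p, d -> t, g -> k, v -> f, z -> s / _ #: no change
4. 0 -> e / C _ C: inserts after position(s) 5, 8: mirigebabevo
surface: mirigebabevo

cell GRD=ol, RANK=pa, VEL=gu:
underlying: mirik-por-ab-ez
1. f -> v, k -> g, p -> b, s -> z, t -> d / _ Z: no change
2. e -> o, i -> u / B C0 _: fires at position(s) 11: mirikporaboz
3. b -> p, d -> t, g -> k, v -> f, z -> s / _ #: fires at position(s) 12: mirikporabos
4. 0 -> e / C _ C: inserts after position(s) 5: mirikeporabos
surface: mirikeporabos

cell GRD=ol, RANK=pa, VEL=lu:
underlying: mirik-por-ab-bv
1. f -> v, k -> g, p -> b, s -> z, t -> d / _ Z: no change
2. e -> o, i -> u / B C0 _: no change
3. b -> p, d -> t, g -> k, v -> f, z -> s / _ #: fires at position(s) 12: mirikporabbf
4. 0 -> e / C _ C: inserts after position(s) 5, 10, 11: mirikeporabebef
surface: mirikeporabebef

cell GRD=ol, RANK=pa, VEL=fe:
underlying: mirik-por-ab-ve
1. f -> v, k -> g, p -> b, s -> z, t -> d / _ Z: no change
2. e -> o, i -> u / B C0 _: fires at position(s) 12: mirikporabvo
3. b -> p, d -> t, g -> k, v -> f, z -> s / _ #: no change
4. 0 -> e / C _ C: inserts after position(s) 5, 10: mirikeporabevo
surface: mirikeporabevo

cell GRD=du, RANK=ki, VEL=lu:
underlying: mirik-b-ik-bv
1. f -> v, k -> g, p -> b, s -> z, t -> d / _ Z: fires at position(s) 5, 8: mirigbigbv
2. e -> o, i -> u / B C0 _: no change
3. b -> p, d -> t, g -> k, v -> f, z -> s / _ #: fires at position(s) 10: mirigbigbf
4. 0 -> e / C _ C: inserts after position(s) 5, 8, 9: mirigebigebef
surface: mirigebigebef


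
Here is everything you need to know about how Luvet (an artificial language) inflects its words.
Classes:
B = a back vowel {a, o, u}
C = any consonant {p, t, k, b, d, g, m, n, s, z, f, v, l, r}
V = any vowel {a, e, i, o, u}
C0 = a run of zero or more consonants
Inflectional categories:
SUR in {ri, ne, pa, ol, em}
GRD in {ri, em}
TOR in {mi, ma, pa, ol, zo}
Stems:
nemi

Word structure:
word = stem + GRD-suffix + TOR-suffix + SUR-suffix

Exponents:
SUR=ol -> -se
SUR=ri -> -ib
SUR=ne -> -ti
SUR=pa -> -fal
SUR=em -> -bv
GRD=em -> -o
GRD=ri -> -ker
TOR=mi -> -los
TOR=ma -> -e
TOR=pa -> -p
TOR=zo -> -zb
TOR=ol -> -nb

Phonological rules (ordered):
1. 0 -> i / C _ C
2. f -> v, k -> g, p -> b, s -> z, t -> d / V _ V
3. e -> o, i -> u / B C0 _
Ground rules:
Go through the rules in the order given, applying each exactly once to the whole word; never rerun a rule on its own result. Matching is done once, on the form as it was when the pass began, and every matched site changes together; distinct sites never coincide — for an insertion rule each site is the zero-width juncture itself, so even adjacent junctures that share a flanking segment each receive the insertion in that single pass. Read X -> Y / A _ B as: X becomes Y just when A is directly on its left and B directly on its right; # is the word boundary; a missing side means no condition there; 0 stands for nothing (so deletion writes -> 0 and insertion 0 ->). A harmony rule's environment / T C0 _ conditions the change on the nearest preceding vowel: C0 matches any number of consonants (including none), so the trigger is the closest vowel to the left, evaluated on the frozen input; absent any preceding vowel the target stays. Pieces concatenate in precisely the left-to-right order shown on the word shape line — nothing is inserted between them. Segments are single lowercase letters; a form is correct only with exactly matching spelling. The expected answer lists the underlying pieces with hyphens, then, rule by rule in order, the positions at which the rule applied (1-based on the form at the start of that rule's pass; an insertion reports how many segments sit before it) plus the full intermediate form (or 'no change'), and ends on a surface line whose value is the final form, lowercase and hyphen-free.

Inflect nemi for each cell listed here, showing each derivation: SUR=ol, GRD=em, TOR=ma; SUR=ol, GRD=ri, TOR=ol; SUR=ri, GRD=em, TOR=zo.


cell SUR=ol, GRD=em, TOR=ma:
underlying: nemi-o-e-se
1. 0 -> i / C _ C: no change
2. f -> v, k -> g, p -> b, s -> z, t -> d / V _ V: fires at position(s) 7: nemioeze
3. e -> o, i -> u / B C0 _: fires at position(s) 6: nemiooze
surface: nemiooze

cell SUR=ol, GRD=ri, TOR=ol:
underlying: nemi-ker-nb-se
1. 0 -> i / C _ C: inserts after position(s) 7, 8, 9: nemikerinibise
2. f -> v, k -> g, p -> b, s -> z, t -> d / V _ V: fires at position(s) 5, 13: nemigerinibize
3. e -> o, i -> u / B C0 _: no change
surface: nemigerinibize

cell SUR=ri, GRD=em, TOR=zo:
underlying: nemi-o-zb-ib
1. 0 -> i / C _ C: inserts after position(s) 6: nemiozibib
2. f -> v, k -> g, p -> b, s -> z, t -> d / V _ V: no change
3. e -> o, i -> u / B C0 _: fires at position(s) 7: nemiozubib
surface: nemiozubib


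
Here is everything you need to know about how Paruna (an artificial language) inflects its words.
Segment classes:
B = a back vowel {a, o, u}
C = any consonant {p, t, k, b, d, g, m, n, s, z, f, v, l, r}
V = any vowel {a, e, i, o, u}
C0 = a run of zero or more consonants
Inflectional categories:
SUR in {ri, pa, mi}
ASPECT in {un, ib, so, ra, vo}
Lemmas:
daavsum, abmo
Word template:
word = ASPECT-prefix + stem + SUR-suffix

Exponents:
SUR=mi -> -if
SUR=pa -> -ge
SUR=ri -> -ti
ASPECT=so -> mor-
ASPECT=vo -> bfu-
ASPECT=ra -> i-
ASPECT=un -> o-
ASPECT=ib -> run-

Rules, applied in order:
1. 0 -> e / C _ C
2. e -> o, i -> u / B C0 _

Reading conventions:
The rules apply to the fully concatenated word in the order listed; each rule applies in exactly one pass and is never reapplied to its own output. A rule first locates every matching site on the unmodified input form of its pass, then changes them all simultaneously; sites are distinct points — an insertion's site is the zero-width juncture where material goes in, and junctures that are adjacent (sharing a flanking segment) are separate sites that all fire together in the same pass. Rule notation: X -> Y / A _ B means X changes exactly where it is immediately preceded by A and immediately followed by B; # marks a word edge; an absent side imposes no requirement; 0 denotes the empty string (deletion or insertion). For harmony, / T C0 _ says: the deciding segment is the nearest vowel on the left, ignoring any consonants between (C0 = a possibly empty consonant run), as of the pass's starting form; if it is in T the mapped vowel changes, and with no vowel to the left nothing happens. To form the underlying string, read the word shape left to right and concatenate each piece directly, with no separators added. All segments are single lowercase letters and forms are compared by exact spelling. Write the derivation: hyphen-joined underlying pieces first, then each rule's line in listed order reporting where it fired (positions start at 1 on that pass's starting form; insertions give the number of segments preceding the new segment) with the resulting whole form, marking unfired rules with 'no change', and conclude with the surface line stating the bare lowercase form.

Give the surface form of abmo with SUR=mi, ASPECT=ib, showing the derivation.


underlying: run-abmo-if
1. 0 -> e / C _ C: inserts after position(s) 5: runabemoif
2. e -> o, i -> u / B C0 _: fires at position(s) 6, 9: runabomouf
surface: runabomouf


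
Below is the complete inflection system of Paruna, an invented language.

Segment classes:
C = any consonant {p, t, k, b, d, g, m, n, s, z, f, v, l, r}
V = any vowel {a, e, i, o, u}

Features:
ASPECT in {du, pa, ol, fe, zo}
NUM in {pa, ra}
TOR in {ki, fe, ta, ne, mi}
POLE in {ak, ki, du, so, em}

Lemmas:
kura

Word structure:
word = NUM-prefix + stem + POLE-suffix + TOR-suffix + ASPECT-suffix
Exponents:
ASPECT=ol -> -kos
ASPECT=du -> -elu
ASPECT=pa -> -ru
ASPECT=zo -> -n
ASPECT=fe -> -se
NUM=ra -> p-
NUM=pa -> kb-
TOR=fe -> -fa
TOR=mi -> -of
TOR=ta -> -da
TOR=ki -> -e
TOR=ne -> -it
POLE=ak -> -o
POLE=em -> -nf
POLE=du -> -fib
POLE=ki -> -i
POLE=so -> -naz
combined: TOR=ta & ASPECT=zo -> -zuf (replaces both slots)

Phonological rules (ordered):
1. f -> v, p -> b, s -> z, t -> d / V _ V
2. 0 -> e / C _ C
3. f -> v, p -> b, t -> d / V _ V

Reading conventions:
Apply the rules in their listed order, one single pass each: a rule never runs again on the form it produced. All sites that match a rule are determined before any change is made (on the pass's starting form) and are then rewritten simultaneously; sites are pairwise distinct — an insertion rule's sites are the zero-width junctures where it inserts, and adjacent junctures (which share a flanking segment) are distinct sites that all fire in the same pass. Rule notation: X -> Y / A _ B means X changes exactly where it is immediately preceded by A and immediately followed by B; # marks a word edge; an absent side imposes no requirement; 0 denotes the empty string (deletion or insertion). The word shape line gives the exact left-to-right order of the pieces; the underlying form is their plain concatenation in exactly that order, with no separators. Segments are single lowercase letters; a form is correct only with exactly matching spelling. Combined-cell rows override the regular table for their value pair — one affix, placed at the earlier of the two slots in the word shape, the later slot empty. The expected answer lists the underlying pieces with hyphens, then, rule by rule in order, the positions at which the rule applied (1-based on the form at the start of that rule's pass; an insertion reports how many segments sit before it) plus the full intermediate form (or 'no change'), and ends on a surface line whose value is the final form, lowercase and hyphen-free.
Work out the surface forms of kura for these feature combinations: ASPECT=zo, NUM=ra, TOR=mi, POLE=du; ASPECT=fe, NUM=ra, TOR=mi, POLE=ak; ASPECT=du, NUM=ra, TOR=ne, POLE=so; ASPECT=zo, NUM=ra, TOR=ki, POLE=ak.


cell ASPECT=zo, NUM=ra, TOR=mi, POLE=du:
underlying: p-kura-fib-of-n
1. f -> v, p -> b, s -> z, t -> d / V _ V: fires at position(s) 6: pkuravibofn
2. 0 -> e / C _ C: inserts after position(s) 1, 10: pekuravibofen
3. f -> v, p -> b, t -> d / V _ V: fires at position(s) 11: pekuraviboven
surface: pekuraviboven

cell ASPECT=fe, NUM=ra, TOR=mi, POLE=ak:
underlying: p-kura-o-of-se
1. f -> v, p -> b, s -> z, t -> d / V _ V: no change
2. 0 -> e / C _ C: inserts after position(s) 1, 8: pekuraoofese
3. f -> v, p -> b, t -> d / V _ V: fires at position(s) 9: pekuraoovese
surface: pekuraoovese

cell ASPECT=du, NUM=ra, TOR=ne, POLE=so:
underlying: p-kura-naz-it-elu
1. f -> v, p -> b, s -> z, t -> d / V _ V: fires at position(s) 10: pkuranazidelu
2. 0 -> e / C _ C: inserts after position(s) 1: pekuranazidelu
3. f -> v, p -> b, t -> d / V _ V: no change
surface: pekuranazidelu

cell ASPECT=zo, NUM=ra, TOR=ki, POLE=ak:
underlying: p-kura-o-e-n
1. f -> v, p -> b, s -> z, t -> d / V _ V: no change
2. 0 -> e / C _ C: inserts after position(s) 1: pekuraoen
3. f -> v, p -> b, t -> d / V _ V: no change
surface: pekuraoen
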